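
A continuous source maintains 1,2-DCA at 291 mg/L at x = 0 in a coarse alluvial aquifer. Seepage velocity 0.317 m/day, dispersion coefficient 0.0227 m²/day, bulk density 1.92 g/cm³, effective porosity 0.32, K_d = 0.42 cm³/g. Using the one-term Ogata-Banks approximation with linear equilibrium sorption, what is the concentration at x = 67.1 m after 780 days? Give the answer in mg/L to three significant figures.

244 mg/L

Retardation factor R = 1 + ρ_b·K_d/n = 1 + 1.92 × 0.42/0.32 = 3.520.
Sorption retards both mechanisms: v_R = v/R = 0.09006 m/day, D_R = D/R = 0.006449 m²/day.
v_R·t = 0.09006 × 780 = 70.2468 m; 2√(D_R t) = 4.486 m; argument = (67.1 − 70.2468)/4.486 = -0.7015.
C = C₀ × ½·erfc(-0.7015) = 291 × 0.8394 = 244 mg/L.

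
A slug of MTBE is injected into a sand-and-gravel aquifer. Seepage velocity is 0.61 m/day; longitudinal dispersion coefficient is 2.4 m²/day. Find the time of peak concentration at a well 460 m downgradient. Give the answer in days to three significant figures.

For the 1D instantaneous-source solution, setting ∂C/∂t = 0 at fixed x gives v²t² + 2Dt − x² = 0, so t = (√(D² + v²x²) − D)/v².
√(D² + v²x²) = √(2.4² + 0.61² × 460²) = 280.6; v² = 0.3721.
t = (280.6 − 2.4)/0.3721 = 748 days (vs. the pure-advection estimate x/v = 754 d).

748 days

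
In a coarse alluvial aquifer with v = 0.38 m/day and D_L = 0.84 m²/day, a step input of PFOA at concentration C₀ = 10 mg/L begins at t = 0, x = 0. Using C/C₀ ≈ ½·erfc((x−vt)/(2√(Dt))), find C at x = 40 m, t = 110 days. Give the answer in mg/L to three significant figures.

5.53 mg/L

For a continuous step input, C/C₀ ≈ ½·erfc((x−vt)/(2√(Dt))).
vt = 0.38 × 110 = 41.8 m and 2√(Dt) = 2√(0.84 × 110) = 19.22 m.
Argument (x−vt)/(2√(Dt)) = (40 − 41.8)/19.22 = -0.09365; ½·erfc(-0.09365) = 0.5527.
C = 10 × 0.5527 = 5.53 mg/L.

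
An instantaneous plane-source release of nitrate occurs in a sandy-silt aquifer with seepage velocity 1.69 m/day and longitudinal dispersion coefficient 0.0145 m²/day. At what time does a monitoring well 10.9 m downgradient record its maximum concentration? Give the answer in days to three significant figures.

6.44 days

For the 1D instantaneous-source solution, setting ∂C/∂t = 0 at fixed x gives v²t² + 2Dt − x² = 0, so t = (√(D² + v²x²) − D)/v².
√(D² + v²x²) = √(0.0145² + 1.69² × 10.9²) = 18.42; v² = 2.8561.
t = (18.42 − 0.0145)/2.8561 = 6.44 days (vs. the pure-advection estimate x/v = 6.45 d).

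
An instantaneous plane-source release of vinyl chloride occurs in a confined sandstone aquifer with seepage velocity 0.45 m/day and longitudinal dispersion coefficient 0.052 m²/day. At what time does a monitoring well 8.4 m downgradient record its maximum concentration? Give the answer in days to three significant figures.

18.4 days

For the 1D instantaneous-source solution, setting ∂C/∂t = 0 at fixed x gives v²t² + 2Dt − x² = 0, so t = (√(D² + v²x²) − D)/v².
√(D² + v²x²) = √(0.052² + 0.45² × 8.4²) = 3.780; v² = 0.2025.
t = (3.780 − 0.052)/0.2025 = 18.4 days (vs. the pure-advection estimate x/v = 18.7 d).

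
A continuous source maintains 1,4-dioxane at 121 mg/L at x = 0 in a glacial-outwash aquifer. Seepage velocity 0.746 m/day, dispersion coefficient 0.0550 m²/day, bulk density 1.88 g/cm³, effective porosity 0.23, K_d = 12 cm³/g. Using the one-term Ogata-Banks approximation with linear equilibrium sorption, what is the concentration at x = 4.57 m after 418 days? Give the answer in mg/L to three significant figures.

2.22 mg/L

Retardation factor R = 1 + ρ_b·K_d/n = 1 + 1.88 × 12/0.23 = 99.09.
Sorption retards both mechanisms: v_R = v/R = 0.007529 m/day, D_R = D/R = 0.0005551 m²/day.
v_R·t = 0.007529 × 418 = 3.147122 m; 2√(D_R t) = 0.9634 m; argument = (4.57 − 3.147122)/0.9634 = 1.477.
C = C₀ × ½·erfc(1.477) = 121 × 0.01836 = 2.22 mg/L.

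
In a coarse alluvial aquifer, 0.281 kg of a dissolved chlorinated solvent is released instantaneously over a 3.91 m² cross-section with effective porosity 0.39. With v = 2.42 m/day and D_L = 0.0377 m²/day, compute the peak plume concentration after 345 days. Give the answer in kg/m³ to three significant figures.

The peak of an instantaneous 1D plume sits at x = vt; there the Gaussian factor is 1 and C_max = M/(n_e·A·√(4πDt)), where n_e·A is the pore area the mass is dissolved in.
√(4πDt) = √(4π × 0.0377 × 345) = 12.78 m, so C_max = 0.281/(0.39 × 3.91 × 12.78) = 0.0144 kg/m³.

0.0144 kg/m³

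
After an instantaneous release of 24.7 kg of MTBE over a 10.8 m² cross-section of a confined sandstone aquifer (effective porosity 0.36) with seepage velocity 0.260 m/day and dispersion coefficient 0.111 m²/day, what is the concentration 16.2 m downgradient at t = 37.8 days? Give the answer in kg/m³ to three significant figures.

0.0779 kg/m³

For an instantaneous plane source, C(x,t) = M/(n_e·A·√(4πDt)) · exp(−(x−vt)²/(4Dt)), with n_e·A the pore (flow) area.
Plume center vt = 0.260 × 37.8 = 9.828 m, so the well at 16.2 m is 6.372 m downgradient of the peak.
√(4πDt) = 7.261 m, giving peak height M/(n_e·A·√(4πDt)) = 24.7/(0.36 × 10.8 × 7.261) = 0.8749 kg/m³.
(x−vt)²/(4Dt) = (6.372)²/(4 × 0.111 × 37.8) = 2.419; exp(−2.419) = 0.08901.
C = 0.8749 × 0.08901 = 0.0779 kg/m³.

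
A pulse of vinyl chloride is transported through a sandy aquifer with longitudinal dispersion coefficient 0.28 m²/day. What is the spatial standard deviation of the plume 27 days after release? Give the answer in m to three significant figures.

Dispersive spreading gives a Gaussian with σ² = 2Dt; advection only shifts the center.
σ = √(2 × 0.28 × 27) = 3.89 m.

3.89 m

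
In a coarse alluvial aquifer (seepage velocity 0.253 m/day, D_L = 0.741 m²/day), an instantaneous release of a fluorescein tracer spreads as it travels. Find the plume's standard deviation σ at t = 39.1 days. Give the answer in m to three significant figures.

7.61 m

Dispersive spreading gives a Gaussian with σ² = 2Dt; advection only shifts the center.
σ = √(2 × 0.741 × 39.1) = 7.61 m.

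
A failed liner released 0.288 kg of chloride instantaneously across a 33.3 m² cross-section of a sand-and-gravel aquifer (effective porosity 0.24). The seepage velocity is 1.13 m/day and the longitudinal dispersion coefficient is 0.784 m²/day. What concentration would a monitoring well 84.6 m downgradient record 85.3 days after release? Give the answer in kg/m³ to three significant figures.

0.000739 kg/m³

For an instantaneous plane source, C(x,t) = M/(n_e·A·√(4πDt)) · exp(−(x−vt)²/(4Dt)), with n_e·A the pore (flow) area.
Plume center vt = 1.13 × 85.3 = 96.389 m, so the well at 84.6 m is 11.789 m upgradient of the peak.
√(4πDt) = 28.99 m, giving peak height M/(n_e·A·√(4πDt)) = 0.288/(0.24 × 33.3 × 28.99) = 0.001243 kg/m³.
(x−vt)²/(4Dt) = (-11.789)²/(4 × 0.784 × 85.3) = 0.5196; exp(−0.5196) = 0.5948.
C = 0.001243 × 0.5948 = 0.000739 kg/m³.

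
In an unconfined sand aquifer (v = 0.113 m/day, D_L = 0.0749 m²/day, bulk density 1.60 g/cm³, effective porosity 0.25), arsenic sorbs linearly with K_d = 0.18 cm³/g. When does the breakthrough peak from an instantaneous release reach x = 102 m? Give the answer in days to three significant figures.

Retardation factor R = 1 + ρ_b·K_d/n = 1 + 1.60 × 0.18/0.25 = 2.152.
Sorption retards both mechanisms: v_R = v/R = 0.05251 m/day, D_R = D/R = 0.03480 m²/day.
Peak time from v_R²t² + 2D_R t − x² = 0: t = (√(D_R² + v_R²x²) − D_R)/v_R².
√(D_R² + v_R²x²) = √(0.03480² + 0.05251² × 102²) = 5.356; v_R² = 0.002757.
t = (5.356 − 0.03480)/0.002757 = 1930 days.

1930 days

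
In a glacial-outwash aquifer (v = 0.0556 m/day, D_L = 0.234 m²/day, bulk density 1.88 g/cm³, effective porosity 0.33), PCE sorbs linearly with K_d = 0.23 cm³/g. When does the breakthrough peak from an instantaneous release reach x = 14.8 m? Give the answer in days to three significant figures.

464 days

Retardation factor R = 1 + ρ_b·K_d/n = 1 + 1.88 × 0.23/0.33 = 2.310.
Sorption retards both mechanisms: v_R = v/R = 0.02407 m/day, D_R = D/R = 0.1013 m²/day.
Peak time from v_R²t² + 2D_R t − x² = 0: t = (√(D_R² + v_R²x²) − D_R)/v_R².
√(D_R² + v_R²x²) = √(0.1013² + 0.02407² × 14.8²) = 0.3704; v_R² = 0.0005794.
t = (0.3704 − 0.1013)/0.0005794 = 464 days.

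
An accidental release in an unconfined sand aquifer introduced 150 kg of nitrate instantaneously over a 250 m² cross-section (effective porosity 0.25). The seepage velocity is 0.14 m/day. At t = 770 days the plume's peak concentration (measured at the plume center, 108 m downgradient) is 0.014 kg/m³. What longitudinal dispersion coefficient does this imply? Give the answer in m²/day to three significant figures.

At the plume center C_max = M/(n_e·A·√(4πDt)), so D = M²/(4πt·(n_e·A·C_max)²).
n_e·A·C_max = 0.25 × 250 × 0.014 = 0.8750 kg/m.
D = 150²/(4π × 770 × 0.8750²) = 3.04 m²/day.

3.04 m²/day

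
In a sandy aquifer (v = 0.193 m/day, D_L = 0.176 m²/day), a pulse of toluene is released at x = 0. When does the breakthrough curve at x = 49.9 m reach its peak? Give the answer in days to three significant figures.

254 days

For the 1D instantaneous-source solution, setting ∂C/∂t = 0 at fixed x gives v²t² + 2Dt − x² = 0, so t = (√(D² + v²x²) − D)/v².
√(D² + v²x²) = √(0.176² + 0.193² × 49.9²) = 9.632; v² = 0.037249.
t = (9.632 − 0.176)/0.037249 = 254 days (vs. the pure-advection estimate x/v = 259 d).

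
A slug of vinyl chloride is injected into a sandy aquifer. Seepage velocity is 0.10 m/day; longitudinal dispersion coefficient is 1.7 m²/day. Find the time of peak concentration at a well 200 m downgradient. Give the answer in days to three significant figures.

For the 1D instantaneous-source solution, setting ∂C/∂t = 0 at fixed x gives v²t² + 2Dt − x² = 0, so t = (√(D² + v²x²) − D)/v².
√(D² + v²x²) = √(1.7² + 0.10² × 200²) = 20.07; v² = 0.01.
t = (20.07 − 1.7)/0.01 = 1840 days (vs. the pure-advection estimate x/v = 2000 d).

1840 days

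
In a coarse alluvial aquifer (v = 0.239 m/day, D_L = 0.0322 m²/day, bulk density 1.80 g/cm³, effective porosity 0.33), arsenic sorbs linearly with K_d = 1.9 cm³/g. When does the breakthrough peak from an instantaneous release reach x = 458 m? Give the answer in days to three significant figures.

Retardation factor R = 1 + ρ_b·K_d/n = 1 + 1.80 × 1.9/0.33 = 11.36.
Sorption retards both mechanisms: v_R = v/R = 0.02104 m/day, D_R = D/R = 0.002835 m²/day.
Peak time from v_R²t² + 2D_R t − x² = 0: t = (√(D_R² + v_R²x²) − D_R)/v_R².
√(D_R² + v_R²x²) = √(0.002835² + 0.02104² × 458²) = 9.636; v_R² = 0.0004427.
t = (9.636 − 0.002835)/0.0004427 = 21800 days.

21800 days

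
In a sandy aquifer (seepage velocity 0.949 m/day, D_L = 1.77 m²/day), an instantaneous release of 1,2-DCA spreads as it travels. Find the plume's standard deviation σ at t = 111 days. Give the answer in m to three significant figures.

19.8 m

Dispersive spreading gives a Gaussian with σ² = 2Dt; advection only shifts the center.
σ = √(2 × 1.77 × 111) = 19.8 m.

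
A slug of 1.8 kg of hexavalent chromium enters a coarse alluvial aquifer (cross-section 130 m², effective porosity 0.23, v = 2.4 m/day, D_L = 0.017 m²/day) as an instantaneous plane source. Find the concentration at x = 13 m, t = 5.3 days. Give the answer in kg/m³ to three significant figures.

0.0455 kg/m³

For an instantaneous plane source, C(x,t) = M/(n_e·A·√(4πDt)) · exp(−(x−vt)²/(4Dt)), with n_e·A the pore (flow) area.
Plume center vt = 2.4 × 5.3 = 12.72 m, so the well at 13 m is 0.28 m downgradient of the peak.
√(4πDt) = 1.064 m, giving peak height M/(n_e·A·√(4πDt)) = 1.8/(0.23 × 130 × 1.064) = 0.05658 kg/m³.
(x−vt)²/(4Dt) = (0.28)²/(4 × 0.017 × 5.3) = 0.2175; exp(−0.2175) = 0.8045.
C = 0.05658 × 0.8045 = 0.0455 kg/m³.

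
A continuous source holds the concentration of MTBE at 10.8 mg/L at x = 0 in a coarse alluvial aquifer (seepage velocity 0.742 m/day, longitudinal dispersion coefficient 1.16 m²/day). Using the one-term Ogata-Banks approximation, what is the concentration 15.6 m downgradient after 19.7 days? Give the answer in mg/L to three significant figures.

For a continuous step input, C/C₀ ≈ ½·erfc((x−vt)/(2√(Dt))).
vt = 0.742 × 19.7 = 14.6174 m and 2√(Dt) = 2√(1.16 × 19.7) = 9.561 m.
Argument (x−vt)/(2√(Dt)) = (15.6 − 14.6174)/9.561 = 0.1028; ½·erfc(0.1028) = 0.4422.
C = 10.8 × 0.4422 = 4.78 mg/L.

4.78 mg/L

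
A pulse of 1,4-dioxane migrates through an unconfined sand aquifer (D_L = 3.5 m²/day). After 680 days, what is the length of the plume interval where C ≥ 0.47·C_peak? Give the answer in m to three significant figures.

170 m

The plume is Gaussian with σ = √(2Dt) = √(2 × 3.5 × 680) = 68.99 m.
C/C_peak = exp(−Δx²/(2σ²)) = 0.47 ⇒ Δx = σ·√(−2 ln 0.47) = 68.99 × 1.229 = 84.79 m.
Width = 2Δx = 170 m.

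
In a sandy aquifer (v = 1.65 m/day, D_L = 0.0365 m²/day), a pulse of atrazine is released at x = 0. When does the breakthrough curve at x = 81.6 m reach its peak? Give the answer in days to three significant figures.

For the 1D instantaneous-source solution, setting ∂C/∂t = 0 at fixed x gives v²t² + 2Dt − x² = 0, so t = (√(D² + v²x²) − D)/v².
√(D² + v²x²) = √(0.0365² + 1.65² × 81.6²) = 134.6; v² = 2.7225.
t = (134.6 − 0.0365)/2.7225 = 49.4 days (vs. the pure-advection estimate x/v = 49.5 d).

49.4 days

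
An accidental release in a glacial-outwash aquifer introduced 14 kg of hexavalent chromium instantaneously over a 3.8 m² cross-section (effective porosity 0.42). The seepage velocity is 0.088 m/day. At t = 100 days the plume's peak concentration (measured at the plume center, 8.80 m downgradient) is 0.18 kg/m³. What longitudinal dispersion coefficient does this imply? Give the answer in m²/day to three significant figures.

At the plume center C_max = M/(n_e·A·√(4πDt)), so D = M²/(4πt·(n_e·A·C_max)²).
n_e·A·C_max = 0.42 × 3.8 × 0.18 = 0.2873 kg/m.
D = 14²/(4π × 100 × 0.2873²) = 1.89 m²/day.

1.89 m²/day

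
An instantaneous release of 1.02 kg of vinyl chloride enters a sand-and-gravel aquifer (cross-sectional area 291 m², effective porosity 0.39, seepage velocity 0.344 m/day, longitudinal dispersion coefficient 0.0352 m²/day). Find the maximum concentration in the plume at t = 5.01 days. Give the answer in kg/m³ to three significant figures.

0.00604 kg/m³

The peak of an instantaneous 1D plume sits at x = vt; there the Gaussian factor is 1 and C_max = M/(n_e·A·√(4πDt)), where n_e·A is the pore area the mass is dissolved in.
√(4πDt) = √(4π × 0.0352 × 5.01) = 1.489 m, so C_max = 1.02/(0.39 × 291 × 1.489) = 0.00604 kg/m³.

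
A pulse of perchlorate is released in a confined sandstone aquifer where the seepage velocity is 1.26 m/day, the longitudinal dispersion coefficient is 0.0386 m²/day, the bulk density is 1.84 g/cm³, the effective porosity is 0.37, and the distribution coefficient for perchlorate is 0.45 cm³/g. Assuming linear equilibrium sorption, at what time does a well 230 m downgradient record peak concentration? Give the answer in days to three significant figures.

Retardation factor R = 1 + ρ_b·K_d/n = 1 + 1.84 × 0.45/0.37 = 3.238.
Sorption retards both mechanisms: v_R = v/R = 0.3891 m/day, D_R = D/R = 0.01192 m²/day.
Peak time from v_R²t² + 2D_R t − x² = 0: t = (√(D_R² + v_R²x²) − D_R)/v_R².
√(D_R² + v_R²x²) = √(0.01192² + 0.3891² × 230²) = 89.49; v_R² = 0.1514.
t = (89.49 − 0.01192)/0.1514 = 591 days.

591 days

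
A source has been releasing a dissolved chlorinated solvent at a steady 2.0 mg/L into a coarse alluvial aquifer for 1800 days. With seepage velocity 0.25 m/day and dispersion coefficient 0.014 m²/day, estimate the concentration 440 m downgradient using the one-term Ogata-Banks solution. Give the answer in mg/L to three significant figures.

For a continuous step input, C/C₀ ≈ ½·erfc((x−vt)/(2√(Dt))).
vt = 0.25 × 1800 = 450 m and 2√(Dt) = 2√(0.014 × 1800) = 10.04 m.
Argument (x−vt)/(2√(Dt)) = (440 − 450)/10.04 = -0.9960; ½·erfc(-0.9960) = 0.9205.
C = 2.0 × 0.9205 = 1.84 mg/L.

1.84 mg/L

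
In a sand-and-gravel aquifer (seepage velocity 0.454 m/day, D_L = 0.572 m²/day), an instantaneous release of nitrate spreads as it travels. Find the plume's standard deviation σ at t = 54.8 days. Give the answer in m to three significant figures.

Dispersive spreading gives a Gaussian with σ² = 2Dt; advection only shifts the center.
σ = √(2 × 0.572 × 54.8) = 7.92 m.

7.92 m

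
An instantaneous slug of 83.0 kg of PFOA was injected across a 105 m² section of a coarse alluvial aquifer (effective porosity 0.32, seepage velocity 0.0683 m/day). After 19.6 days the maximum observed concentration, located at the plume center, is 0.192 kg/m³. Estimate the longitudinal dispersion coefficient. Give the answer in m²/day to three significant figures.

At the plume center C_max = M/(n_e·A·√(4πDt)), so D = M²/(4πt·(n_e·A·C_max)²).
n_e·A·C_max = 0.32 × 105 × 0.192 = 6.451 kg/m.
D = 83.0²/(4π × 19.6 × 6.451²) = 0.672 m²/day.

0.672 m²/day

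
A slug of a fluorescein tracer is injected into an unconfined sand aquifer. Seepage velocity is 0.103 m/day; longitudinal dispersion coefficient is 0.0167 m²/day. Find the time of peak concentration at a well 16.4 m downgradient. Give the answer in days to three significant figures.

158 days

For the 1D instantaneous-source solution, setting ∂C/∂t = 0 at fixed x gives v²t² + 2Dt − x² = 0, so t = (√(D² + v²x²) − D)/v².
√(D² + v²x²) = √(0.0167² + 0.103² × 16.4²) = 1.689; v² = 0.010609.
t = (1.689 − 0.0167)/0.010609 = 158 days (vs. the pure-advection estimate x/v = 159 d).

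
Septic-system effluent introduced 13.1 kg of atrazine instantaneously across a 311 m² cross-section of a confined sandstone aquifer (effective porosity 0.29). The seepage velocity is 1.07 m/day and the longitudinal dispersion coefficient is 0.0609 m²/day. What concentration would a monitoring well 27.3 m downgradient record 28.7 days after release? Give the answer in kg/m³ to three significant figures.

For an instantaneous plane source, C(x,t) = M/(n_e·A·√(4πDt)) · exp(−(x−vt)²/(4Dt)), with n_e·A the pore (flow) area.
Plume center vt = 1.07 × 28.7 = 30.709 m, so the well at 27.3 m is 3.409 m upgradient of the peak.
√(4πDt) = 4.687 m, giving peak height M/(n_e·A·√(4πDt)) = 13.1/(0.29 × 311 × 4.687) = 0.03099 kg/m³.
(x−vt)²/(4Dt) = (-3.409)²/(4 × 0.0609 × 28.7) = 1.662; exp(−1.662) = 0.1898.
C = 0.03099 × 0.1898 = 0.00588 kg/m³.

0.00588 kg/m³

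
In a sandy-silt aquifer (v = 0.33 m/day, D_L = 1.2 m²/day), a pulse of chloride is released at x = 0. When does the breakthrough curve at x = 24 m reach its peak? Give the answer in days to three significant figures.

62.5 days

For the 1D instantaneous-source solution, setting ∂C/∂t = 0 at fixed x gives v²t² + 2Dt − x² = 0, so t = (√(D² + v²x²) − D)/v².
√(D² + v²x²) = √(1.2² + 0.33² × 24²) = 8.010; v² = 0.1089.
t = (8.010 − 1.2)/0.1089 = 62.5 days (vs. the pure-advection estimate x/v = 72.7 d).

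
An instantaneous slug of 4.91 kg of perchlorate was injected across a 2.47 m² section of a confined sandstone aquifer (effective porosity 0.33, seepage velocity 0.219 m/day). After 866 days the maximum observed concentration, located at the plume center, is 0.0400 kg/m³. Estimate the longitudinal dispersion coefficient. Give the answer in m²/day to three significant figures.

At the plume center C_max = M/(n_e·A·√(4πDt)), so D = M²/(4πt·(n_e·A·C_max)²).
n_e·A·C_max = 0.33 × 2.47 × 0.0400 = 0.03260 kg/m.
D = 4.91²/(4π × 866 × 0.03260²) = 2.08 m²/day.

2.08 m²/day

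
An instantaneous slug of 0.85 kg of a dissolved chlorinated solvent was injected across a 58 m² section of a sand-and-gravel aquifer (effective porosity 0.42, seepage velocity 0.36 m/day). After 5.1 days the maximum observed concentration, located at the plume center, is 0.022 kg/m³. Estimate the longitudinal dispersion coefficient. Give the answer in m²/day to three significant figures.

At the plume center C_max = M/(n_e·A·√(4πDt)), so D = M²/(4πt·(n_e·A·C_max)²).
n_e·A·C_max = 0.42 × 58 × 0.022 = 0.5359 kg/m.
D = 0.85²/(4π × 5.1 × 0.5359²) = 0.0393 m²/day.

0.0393 m²/day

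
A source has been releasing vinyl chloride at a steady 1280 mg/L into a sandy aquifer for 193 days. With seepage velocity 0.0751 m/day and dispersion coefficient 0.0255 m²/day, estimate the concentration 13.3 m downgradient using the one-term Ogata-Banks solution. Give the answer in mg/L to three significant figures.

For a continuous step input, C/C₀ ≈ ½·erfc((x−vt)/(2√(Dt))).
vt = 0.0751 × 193 = 14.4943 m and 2√(Dt) = 2√(0.0255 × 193) = 4.437 m.
Argument (x−vt)/(2√(Dt)) = (13.3 − 14.4943)/4.437 = -0.2692; ½·erfc(-0.2692) = 0.6483.
C = 1280 × 0.6483 = 830 mg/L.

830 mg/L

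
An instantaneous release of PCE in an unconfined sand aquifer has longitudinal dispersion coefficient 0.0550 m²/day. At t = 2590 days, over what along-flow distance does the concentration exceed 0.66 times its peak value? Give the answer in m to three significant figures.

30.8 m

The plume is Gaussian with σ = √(2Dt) = √(2 × 0.0550 × 2590) = 16.88 m.
C/C_peak = exp(−Δx²/(2σ²)) = 0.66 ⇒ Δx = σ·√(−2 ln 0.66) = 16.88 × 0.9116 = 15.39 m.
Width = 2Δx = 30.8 m.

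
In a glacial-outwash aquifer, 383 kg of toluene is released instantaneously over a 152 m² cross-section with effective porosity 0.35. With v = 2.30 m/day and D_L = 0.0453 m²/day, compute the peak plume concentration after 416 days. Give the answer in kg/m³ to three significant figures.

0.468 kg/m³

The peak of an instantaneous 1D plume sits at x = vt; there the Gaussian factor is 1 and C_max = M/(n_e·A·√(4πDt)), where n_e·A is the pore area the mass is dissolved in.
√(4πDt) = √(4π × 0.0453 × 416) = 15.39 m, so C_max = 383/(0.35 × 152 × 15.39) = 0.468 kg/m³.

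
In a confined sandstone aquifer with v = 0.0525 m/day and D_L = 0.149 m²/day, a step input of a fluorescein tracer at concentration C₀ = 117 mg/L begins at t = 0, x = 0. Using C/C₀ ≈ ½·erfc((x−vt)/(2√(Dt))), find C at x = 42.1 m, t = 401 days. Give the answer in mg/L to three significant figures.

For a continuous step input, C/C₀ ≈ ½·erfc((x−vt)/(2√(Dt))).
vt = 0.0525 × 401 = 21.0525 m and 2√(Dt) = 2√(0.149 × 401) = 15.46 m.
Argument (x−vt)/(2√(Dt)) = (42.1 − 21.0525)/15.46 = 1.361; ½·erfc(1.361) = 0.02713.
C = 117 × 0.02713 = 3.17 mg/L.

3.17 mg/L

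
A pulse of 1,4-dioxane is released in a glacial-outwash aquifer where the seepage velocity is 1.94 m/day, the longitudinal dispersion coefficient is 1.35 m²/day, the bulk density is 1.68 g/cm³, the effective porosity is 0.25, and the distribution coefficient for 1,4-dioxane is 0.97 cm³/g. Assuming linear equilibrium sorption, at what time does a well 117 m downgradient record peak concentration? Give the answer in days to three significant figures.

Retardation factor R = 1 + ρ_b·K_d/n = 1 + 1.68 × 0.97/0.25 = 7.518.
Sorption retards both mechanisms: v_R = v/R = 0.2580 m/day, D_R = D/R = 0.1796 m²/day.
Peak time from v_R²t² + 2D_R t − x² = 0: t = (√(D_R² + v_R²x²) − D_R)/v_R².
√(D_R² + v_R²x²) = √(0.1796² + 0.2580² × 117²) = 30.19; v_R² = 0.06656.
t = (30.19 − 0.1796)/0.06656 = 451 days.

451 days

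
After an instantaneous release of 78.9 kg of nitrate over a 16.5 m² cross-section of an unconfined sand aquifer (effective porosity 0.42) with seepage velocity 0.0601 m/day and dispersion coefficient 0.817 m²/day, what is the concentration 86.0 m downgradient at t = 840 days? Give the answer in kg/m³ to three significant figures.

0.0774 kg/m³

For an instantaneous plane source, C(x,t) = M/(n_e·A·√(4πDt)) · exp(−(x−vt)²/(4Dt)), with n_e·A the pore (flow) area.
Plume center vt = 0.0601 × 840 = 50.484 m, so the well at 86.0 m is 35.516 m downgradient of the peak.
√(4πDt) = 92.87 m, giving peak height M/(n_e·A·√(4πDt)) = 78.9/(0.42 × 16.5 × 92.87) = 0.1226 kg/m³.
(x−vt)²/(4Dt) = (35.516)²/(4 × 0.817 × 840) = 0.4595; exp(−0.4595) = 0.6316.
C = 0.1226 × 0.6316 = 0.0774 kg/m³.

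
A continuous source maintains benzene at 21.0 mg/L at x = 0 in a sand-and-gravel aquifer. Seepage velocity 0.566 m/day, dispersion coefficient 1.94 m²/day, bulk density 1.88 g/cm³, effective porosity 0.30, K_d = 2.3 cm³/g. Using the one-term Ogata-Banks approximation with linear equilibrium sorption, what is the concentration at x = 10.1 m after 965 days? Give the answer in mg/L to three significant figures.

19.9 mg/L

Retardation factor R = 1 + ρ_b·K_d/n = 1 + 1.88 × 2.3/0.30 = 15.41.
Sorption retards both mechanisms: v_R = v/R = 0.03673 m/day, D_R = D/R = 0.1259 m²/day.
v_R·t = 0.03673 × 965 = 35.44445 m; 2√(D_R t) = 22.04 m; argument = (10.1 − 35.44445)/22.04 = -1.150.
C = C₀ × ½·erfc(-1.150) = 21.0 × 0.9481 = 19.9 mg/L.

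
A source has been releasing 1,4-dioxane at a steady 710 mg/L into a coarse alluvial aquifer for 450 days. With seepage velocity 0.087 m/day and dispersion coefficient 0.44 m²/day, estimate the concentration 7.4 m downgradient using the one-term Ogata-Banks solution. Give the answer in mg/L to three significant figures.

For a continuous step input, C/C₀ ≈ ½·erfc((x−vt)/(2√(Dt))).
vt = 0.087 × 450 = 39.15 m and 2√(Dt) = 2√(0.44 × 450) = 28.14 m.
Argument (x−vt)/(2√(Dt)) = (7.4 − 39.15)/28.14 = -1.128; ½·erfc(-1.128) = 0.9447.
C = 710 × 0.9447 = 671 mg/L.

671 mg/L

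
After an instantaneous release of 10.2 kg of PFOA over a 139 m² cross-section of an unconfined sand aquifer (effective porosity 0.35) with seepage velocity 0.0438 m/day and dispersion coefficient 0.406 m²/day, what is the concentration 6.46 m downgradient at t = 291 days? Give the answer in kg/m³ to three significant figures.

For an instantaneous plane source, C(x,t) = M/(n_e·A·√(4πDt)) · exp(−(x−vt)²/(4Dt)), with n_e·A the pore (flow) area.
Plume center vt = 0.0438 × 291 = 12.7458 m, so the well at 6.46 m is 6.2858 m upgradient of the peak.
√(4πDt) = 38.53 m, giving peak height M/(n_e·A·√(4πDt)) = 10.2/(0.35 × 139 × 38.53) = 0.005441 kg/m³.
(x−vt)²/(4Dt) = (-6.2858)²/(4 × 0.406 × 291) = 0.08361; exp(−0.08361) = 0.9198.
C = 0.005441 × 0.9198 = 0.00500 kg/m³.

0.00500 kg/m³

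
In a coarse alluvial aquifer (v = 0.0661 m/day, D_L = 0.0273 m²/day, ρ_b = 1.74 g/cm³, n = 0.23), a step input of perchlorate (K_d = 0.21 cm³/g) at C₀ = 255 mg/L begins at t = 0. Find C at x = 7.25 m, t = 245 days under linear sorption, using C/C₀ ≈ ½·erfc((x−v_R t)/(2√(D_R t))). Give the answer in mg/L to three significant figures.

Retardation factor R = 1 + ρ_b·K_d/n = 1 + 1.74 × 0.21/0.23 = 2.589.
Sorption retards both mechanisms: v_R = v/R = 0.02553 m/day, D_R = D/R = 0.01054 m²/day.
v_R·t = 0.02553 × 245 = 6.25485 m; 2√(D_R t) = 3.214 m; argument = (7.25 − 6.25485)/3.214 = 0.3096.
C = C₀ × ½·erfc(0.3096) = 255 × 0.3308 = 84.4 mg/L.

84.4 mg/L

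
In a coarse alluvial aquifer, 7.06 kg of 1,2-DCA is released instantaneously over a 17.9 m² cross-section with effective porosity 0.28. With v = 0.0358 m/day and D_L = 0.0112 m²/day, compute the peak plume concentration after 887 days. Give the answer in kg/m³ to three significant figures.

The peak of an instantaneous 1D plume sits at x = vt; there the Gaussian factor is 1 and C_max = M/(n_e·A·√(4πDt)), where n_e·A is the pore area the mass is dissolved in.
√(4πDt) = √(4π × 0.0112 × 887) = 11.17 m, so C_max = 7.06/(0.28 × 17.9 × 11.17) = 0.126 kg/m³.

0.126 kg/m³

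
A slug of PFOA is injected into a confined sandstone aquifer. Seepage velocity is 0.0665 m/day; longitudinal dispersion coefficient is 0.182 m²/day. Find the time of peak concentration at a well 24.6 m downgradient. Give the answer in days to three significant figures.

331 days

For the 1D instantaneous-source solution, setting ∂C/∂t = 0 at fixed x gives v²t² + 2Dt − x² = 0, so t = (√(D² + v²x²) − D)/v².
√(D² + v²x²) = √(0.182² + 0.0665² × 24.6²) = 1.646; v² = 0.00442225.
t = (1.646 − 0.182)/0.00442225 = 331 days (vs. the pure-advection estimate x/v = 370 d).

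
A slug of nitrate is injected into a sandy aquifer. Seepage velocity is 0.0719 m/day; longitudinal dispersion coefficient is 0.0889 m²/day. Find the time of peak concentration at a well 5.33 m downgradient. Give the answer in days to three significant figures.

58.9 days

For the 1D instantaneous-source solution, setting ∂C/∂t = 0 at fixed x gives v²t² + 2Dt − x² = 0, so t = (√(D² + v²x²) − D)/v².
√(D² + v²x²) = √(0.0889² + 0.0719² × 5.33²) = 0.3934; v² = 0.00516961.
t = (0.3934 − 0.0889)/0.00516961 = 58.9 days (vs. the pure-advection estimate x/v = 74.1 d).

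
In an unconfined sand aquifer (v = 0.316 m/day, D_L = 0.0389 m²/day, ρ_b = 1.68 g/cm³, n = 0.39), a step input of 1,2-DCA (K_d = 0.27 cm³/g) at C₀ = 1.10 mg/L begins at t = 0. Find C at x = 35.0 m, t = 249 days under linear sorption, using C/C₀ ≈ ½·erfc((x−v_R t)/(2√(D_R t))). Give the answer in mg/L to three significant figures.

Retardation factor R = 1 + ρ_b·K_d/n = 1 + 1.68 × 0.27/0.39 = 2.163.
Sorption retards both mechanisms: v_R = v/R = 0.1461 m/day, D_R = D/R = 0.01798 m²/day.
v_R·t = 0.1461 × 249 = 36.3789 m; 2√(D_R t) = 4.232 m; argument = (35.0 − 36.3789)/4.232 = -0.3258.
C = C₀ × ½·erfc(-0.3258) = 1.10 × 0.6775 = 0.745 mg/L.

0.745 mg/L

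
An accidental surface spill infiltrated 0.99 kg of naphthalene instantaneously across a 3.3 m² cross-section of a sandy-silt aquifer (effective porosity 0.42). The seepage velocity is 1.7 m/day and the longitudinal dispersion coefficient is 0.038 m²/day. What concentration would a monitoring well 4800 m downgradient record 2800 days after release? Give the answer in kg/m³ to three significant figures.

For an instantaneous plane source, C(x,t) = M/(n_e·A·√(4πDt)) · exp(−(x−vt)²/(4Dt)), with n_e·A the pore (flow) area.
Plume center vt = 1.7 × 2800 = 4760 m, so the well at 4800 m is 40 m downgradient of the peak.
√(4πDt) = 36.57 m, giving peak height M/(n_e·A·√(4πDt)) = 0.99/(0.42 × 3.3 × 36.57) = 0.01953 kg/m³.
(x−vt)²/(4Dt) = (40)²/(4 × 0.038 × 2800) = 3.759; exp(−3.759) = 0.02331.
C = 0.01953 × 0.02331 = 0.000455 kg/m³.

0.000455 kg/m³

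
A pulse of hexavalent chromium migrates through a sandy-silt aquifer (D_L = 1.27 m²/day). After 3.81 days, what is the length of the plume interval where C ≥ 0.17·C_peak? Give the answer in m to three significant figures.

11.7 m

The plume is Gaussian with σ = √(2Dt) = √(2 × 1.27 × 3.81) = 3.111 m.
C/C_peak = exp(−Δx²/(2σ²)) = 0.17 ⇒ Δx = σ·√(−2 ln 0.17) = 3.111 × 1.883 = 5.858 m.
Width = 2Δx = 11.7 m.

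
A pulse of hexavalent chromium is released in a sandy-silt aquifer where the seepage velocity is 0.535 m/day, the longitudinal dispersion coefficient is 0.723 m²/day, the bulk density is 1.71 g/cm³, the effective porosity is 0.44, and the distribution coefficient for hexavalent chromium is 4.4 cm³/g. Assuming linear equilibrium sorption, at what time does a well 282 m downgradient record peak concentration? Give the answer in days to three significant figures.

Retardation factor R = 1 + ρ_b·K_d/n = 1 + 1.71 × 4.4/0.44 = 18.10.
Sorption retards both mechanisms: v_R = v/R = 0.02956 m/day, D_R = D/R = 0.03994 m²/day.
Peak time from v_R²t² + 2D_R t − x² = 0: t = (√(D_R² + v_R²x²) − D_R)/v_R².
√(D_R² + v_R²x²) = √(0.03994² + 0.02956² × 282²) = 8.336; v_R² = 0.0008738.
t = (8.336 − 0.03994)/0.0008738 = 9490 days.

9490 days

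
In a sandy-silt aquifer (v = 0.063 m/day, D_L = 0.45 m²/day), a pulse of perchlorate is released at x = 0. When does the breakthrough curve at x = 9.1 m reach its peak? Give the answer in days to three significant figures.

70.2 days

For the 1D instantaneous-source solution, setting ∂C/∂t = 0 at fixed x gives v²t² + 2Dt − x² = 0, so t = (√(D² + v²x²) − D)/v².
√(D² + v²x²) = √(0.45² + 0.063² × 9.1²) = 0.7288; v² = 0.003969.
t = (0.7288 − 0.45)/0.003969 = 70.2 days (vs. the pure-advection estimate x/v = 144 d).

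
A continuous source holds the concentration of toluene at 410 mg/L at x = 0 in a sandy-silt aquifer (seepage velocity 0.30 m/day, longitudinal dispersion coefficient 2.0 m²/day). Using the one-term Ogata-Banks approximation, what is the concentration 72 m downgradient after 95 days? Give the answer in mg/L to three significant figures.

5.26 mg/L

For a continuous step input, C/C₀ ≈ ½·erfc((x−vt)/(2√(Dt))).
vt = 0.30 × 95 = 28.5 m and 2√(Dt) = 2√(2.0 × 95) = 27.57 m.
Argument (x−vt)/(2√(Dt)) = (72 − 28.5)/27.57 = 1.578; ½·erfc(1.578) = 0.01282.
C = 410 × 0.01282 = 5.26 mg/L.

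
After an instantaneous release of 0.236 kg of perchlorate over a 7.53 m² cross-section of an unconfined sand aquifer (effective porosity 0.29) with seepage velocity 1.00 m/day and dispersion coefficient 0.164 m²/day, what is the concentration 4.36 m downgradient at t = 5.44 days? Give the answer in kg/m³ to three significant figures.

For an instantaneous plane source, C(x,t) = M/(n_e·A·√(4πDt)) · exp(−(x−vt)²/(4Dt)), with n_e·A the pore (flow) area.
Plume center vt = 1.00 × 5.44 = 5.44 m, so the well at 4.36 m is 1.08 m upgradient of the peak.
√(4πDt) = 3.348 m, giving peak height M/(n_e·A·√(4πDt)) = 0.236/(0.29 × 7.53 × 3.348) = 0.03228 kg/m³.
(x−vt)²/(4Dt) = (-1.08)²/(4 × 0.164 × 5.44) = 0.3268; exp(−0.3268) = 0.7212.
C = 0.03228 × 0.7212 = 0.0233 kg/m³.

0.0233 kg/m³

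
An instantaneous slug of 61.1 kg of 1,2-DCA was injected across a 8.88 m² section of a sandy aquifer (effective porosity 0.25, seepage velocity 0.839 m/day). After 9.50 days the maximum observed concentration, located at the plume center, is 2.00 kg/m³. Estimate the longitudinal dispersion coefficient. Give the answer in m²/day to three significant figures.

At the plume center C_max = M/(n_e·A·√(4πDt)), so D = M²/(4πt·(n_e·A·C_max)²).
n_e·A·C_max = 0.25 × 8.88 × 2.00 = 4.440 kg/m.
D = 61.1²/(4π × 9.50 × 4.440²) = 1.59 m²/day.

1.59 m²/day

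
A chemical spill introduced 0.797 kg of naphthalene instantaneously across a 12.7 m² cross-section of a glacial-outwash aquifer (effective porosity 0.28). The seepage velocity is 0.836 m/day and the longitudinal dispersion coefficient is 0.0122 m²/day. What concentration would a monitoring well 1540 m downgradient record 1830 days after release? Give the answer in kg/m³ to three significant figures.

For an instantaneous plane source, C(x,t) = M/(n_e·A·√(4πDt)) · exp(−(x−vt)²/(4Dt)), with n_e·A the pore (flow) area.
Plume center vt = 0.836 × 1830 = 1529.88 m, so the well at 1540 m is 10.12 m downgradient of the peak.
√(4πDt) = 16.75 m, giving peak height M/(n_e·A·√(4πDt)) = 0.797/(0.28 × 12.7 × 16.75) = 0.01338 kg/m³.
(x−vt)²/(4Dt) = (10.12)²/(4 × 0.0122 × 1830) = 1.147; exp(−1.147) = 0.3176.
C = 0.01338 × 0.3176 = 0.00425 kg/m³.

0.00425 kg/m³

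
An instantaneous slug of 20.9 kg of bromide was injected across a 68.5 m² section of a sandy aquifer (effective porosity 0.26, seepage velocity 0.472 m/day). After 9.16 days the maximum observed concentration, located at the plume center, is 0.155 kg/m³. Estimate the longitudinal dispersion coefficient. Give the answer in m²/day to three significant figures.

At the plume center C_max = M/(n_e·A·√(4πDt)), so D = M²/(4πt·(n_e·A·C_max)²).
n_e·A·C_max = 0.26 × 68.5 × 0.155 = 2.761 kg/m.
D = 20.9²/(4π × 9.16 × 2.761²) = 0.498 m²/day.

0.498 m²/day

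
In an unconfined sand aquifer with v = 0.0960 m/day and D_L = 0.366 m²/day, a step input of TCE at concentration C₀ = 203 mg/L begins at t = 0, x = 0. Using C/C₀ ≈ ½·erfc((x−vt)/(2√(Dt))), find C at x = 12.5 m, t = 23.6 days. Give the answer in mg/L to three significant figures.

For a continuous step input, C/C₀ ≈ ½·erfc((x−vt)/(2√(Dt))).
vt = 0.0960 × 23.6 = 2.2656 m and 2√(Dt) = 2√(0.366 × 23.6) = 5.878 m.
Argument (x−vt)/(2√(Dt)) = (12.5 − 2.2656)/5.878 = 1.741; ½·erfc(1.741) = 0.006905.
C = 203 × 0.006905 = 1.40 mg/L.

1.40 mg/L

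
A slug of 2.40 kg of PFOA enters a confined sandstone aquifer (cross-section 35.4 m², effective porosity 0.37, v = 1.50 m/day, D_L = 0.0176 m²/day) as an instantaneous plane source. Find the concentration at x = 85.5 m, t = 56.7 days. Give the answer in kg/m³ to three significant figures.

0.0492 kg/m³

For an instantaneous plane source, C(x,t) = M/(n_e·A·√(4πDt)) · exp(−(x−vt)²/(4Dt)), with n_e·A the pore (flow) area.
Plume center vt = 1.50 × 56.7 = 85.05 m, so the well at 85.5 m is 0.45 m downgradient of the peak.
√(4πDt) = 3.541 m, giving peak height M/(n_e·A·√(4πDt)) = 2.40/(0.37 × 35.4 × 3.541) = 0.05175 kg/m³.
(x−vt)²/(4Dt) = (0.45)²/(4 × 0.0176 × 56.7) = 0.05073; exp(−0.05073) = 0.9505.
C = 0.05175 × 0.9505 = 0.0492 kg/m³.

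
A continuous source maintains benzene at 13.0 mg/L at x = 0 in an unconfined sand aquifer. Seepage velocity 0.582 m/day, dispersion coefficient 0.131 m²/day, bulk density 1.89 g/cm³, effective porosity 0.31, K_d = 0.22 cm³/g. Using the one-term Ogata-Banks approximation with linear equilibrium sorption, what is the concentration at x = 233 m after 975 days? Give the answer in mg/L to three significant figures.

Retardation factor R = 1 + ρ_b·K_d/n = 1 + 1.89 × 0.22/0.31 = 2.341.
Sorption retards both mechanisms: v_R = v/R = 0.2486 m/day, D_R = D/R = 0.05596 m²/day.
v_R·t = 0.2486 × 975 = 242.385 m; 2√(D_R t) = 14.77 m; argument = (233 − 242.385)/14.77 = -0.6354.
C = C₀ × ½·erfc(-0.6354) = 13.0 × 0.8156 = 10.6 mg/L.

10.6 mg/L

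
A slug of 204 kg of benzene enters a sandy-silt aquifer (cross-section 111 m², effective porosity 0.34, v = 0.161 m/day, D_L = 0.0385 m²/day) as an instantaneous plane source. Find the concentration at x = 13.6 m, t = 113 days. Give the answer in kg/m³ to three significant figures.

0.218 kg/m³

For an instantaneous plane source, C(x,t) = M/(n_e·A·√(4πDt)) · exp(−(x−vt)²/(4Dt)), with n_e·A the pore (flow) area.
Plume center vt = 0.161 × 113 = 18.193 m, so the well at 13.6 m is 4.593 m upgradient of the peak.
√(4πDt) = 7.394 m, giving peak height M/(n_e·A·√(4πDt)) = 204/(0.34 × 111 × 7.394) = 0.7311 kg/m³.
(x−vt)²/(4Dt) = (-4.593)²/(4 × 0.0385 × 113) = 1.212; exp(−1.212) = 0.2976.
C = 0.7311 × 0.2976 = 0.218 kg/m³.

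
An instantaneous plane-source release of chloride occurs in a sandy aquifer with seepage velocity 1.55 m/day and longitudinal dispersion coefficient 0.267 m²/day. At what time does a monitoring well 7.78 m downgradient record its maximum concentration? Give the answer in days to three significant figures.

For the 1D instantaneous-source solution, setting ∂C/∂t = 0 at fixed x gives v²t² + 2Dt − x² = 0, so t = (√(D² + v²x²) − D)/v².
√(D² + v²x²) = √(0.267² + 1.55² × 7.78²) = 12.06; v² = 2.4025.
t = (12.06 − 0.267)/2.4025 = 4.91 days (vs. the pure-advection estimate x/v = 5.02 d).

4.91 days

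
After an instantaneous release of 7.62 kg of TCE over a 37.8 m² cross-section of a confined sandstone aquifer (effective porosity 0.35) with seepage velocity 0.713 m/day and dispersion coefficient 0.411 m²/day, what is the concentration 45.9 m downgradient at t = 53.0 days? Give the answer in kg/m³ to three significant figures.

For an instantaneous plane source, C(x,t) = M/(n_e·A·√(4πDt)) · exp(−(x−vt)²/(4Dt)), with n_e·A the pore (flow) area.
Plume center vt = 0.713 × 53.0 = 37.789 m, so the well at 45.9 m is 8.111 m downgradient of the peak.
√(4πDt) = 16.54 m, giving peak height M/(n_e·A·√(4πDt)) = 7.62/(0.35 × 37.8 × 16.54) = 0.03482 kg/m³.
(x−vt)²/(4Dt) = (8.111)²/(4 × 0.411 × 53.0) = 0.7550; exp(−0.7550) = 0.4700.
C = 0.03482 × 0.4700 = 0.0164 kg/m³.

0.0164 kg/m³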